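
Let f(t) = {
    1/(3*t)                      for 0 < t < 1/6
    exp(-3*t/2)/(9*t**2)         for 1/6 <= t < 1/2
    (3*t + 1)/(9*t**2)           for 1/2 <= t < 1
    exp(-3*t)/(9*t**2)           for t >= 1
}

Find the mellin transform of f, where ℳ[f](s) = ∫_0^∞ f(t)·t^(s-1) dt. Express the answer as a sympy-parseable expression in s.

(36*2**s*(s - 2)*(s - 1)*uppergamma(s - 2, 3) + 40*3**s*(2 - s) - 16*3**s + 9*4**s*(s - 2)*(s - 1)*uppergamma(s - 2, 1/4) - 9*4**s*(s - 2)*(s - 1)*uppergamma(s - 2, 3/4) + 16*6**s*(s - 2) + 4*6**s + 72*s - 144)/(36*6**s*(s - 2)*(s - 1))
  Re(s) > 1

invert the common scale on t to get 1/t on [0, 1/2); exp(-t/2)/t**2 on [1/2, 3/2); (t + 1)/t**2 on [3/2, 3); …
back out the shared t-power: 1 on [0, 1/2); exp(-t/2)/t on [1/2, 3/2); (t + 1)/t on [3/2, 3); …
remove the shared t-power first: t on [0, 1/2); exp(-t/2) on [1/2, 3/2); t + 1 on [3/2, 3); …
summing 4 kernel integrals split by 1/6, 1/2, 1 yields ℳ[f](s)
over [0, 1/6), the kernel integral of 1/(3*t) enters the sum
between 1/6 and 1/2 the integrand is exp(-3*t/2)/(9*t**2)·t^(s-1)
segment 1/2 to 1 holds (3*t + 1)/(9*t**2); add its integral
for t in [1, ∞): the term is ∫ exp(-3*t)/(9*t**2)·t^(s-1)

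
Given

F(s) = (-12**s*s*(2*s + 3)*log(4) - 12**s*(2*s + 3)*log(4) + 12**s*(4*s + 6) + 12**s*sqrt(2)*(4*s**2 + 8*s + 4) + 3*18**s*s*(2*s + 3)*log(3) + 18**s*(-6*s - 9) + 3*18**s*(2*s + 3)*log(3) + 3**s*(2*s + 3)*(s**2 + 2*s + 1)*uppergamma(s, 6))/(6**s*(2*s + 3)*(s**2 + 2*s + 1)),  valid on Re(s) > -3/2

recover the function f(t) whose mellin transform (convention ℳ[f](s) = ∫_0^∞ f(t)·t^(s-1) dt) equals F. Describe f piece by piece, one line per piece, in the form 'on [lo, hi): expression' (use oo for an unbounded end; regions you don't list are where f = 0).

summing 3 kernel integrals split by 2, 3 yields ℳ[f](s)
[0, 2) adds the kernel integral of t**(3/2)
[2, 3) adds the kernel integral of t*log(t)
piece [3, ∞): integrate exp(-2*t) against the kernel

on [0, 2): t**(3/2)
on [2, 3): t*log(t)
on [3, oo): exp(-2*t)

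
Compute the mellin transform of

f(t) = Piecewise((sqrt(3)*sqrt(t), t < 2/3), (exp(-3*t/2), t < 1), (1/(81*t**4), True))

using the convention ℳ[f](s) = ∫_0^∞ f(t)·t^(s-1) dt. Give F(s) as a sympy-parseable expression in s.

(81*2**s*(s - 4)*(2*s + 1)*uppergamma(s, 1) - 81*2**s*(s - 4)*(2*s + 1)*uppergamma(s, 3/2) + 162*2**(s + 1/2)*(s - 4) - 3**s*(2*s + 1))/(81*3**s*(s - 4)*(2*s + 1))
  -1/2 < Re(s) < 4

invert the common scale on t to get sqrt(t) on [0, 2); exp(-t/2) on [2, 3); t**(-4) on [3, ∞)
slice at 2/3, 1, transform all 3 pieces, and sum them
the [0, 2/3) slice contributes ∫ sqrt(3)*sqrt(t)·t^(s-1) dt
[2/3, 1) adds the kernel integral of exp(-3*t/2)
the [1, ∞) slice contributes ∫ 1/(81*t**4)·t^(s-1) dt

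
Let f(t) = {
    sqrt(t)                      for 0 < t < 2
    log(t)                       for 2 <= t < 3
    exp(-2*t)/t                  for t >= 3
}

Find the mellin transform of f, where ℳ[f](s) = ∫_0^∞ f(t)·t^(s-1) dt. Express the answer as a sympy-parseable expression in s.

(-12**s*s**2*log(4) + 2*12**s*sqrt(2)*s**2 - 12**s*s*log(2) + 2*12**s*s + 12**s + 2*18**s*s**2*log(3) - 2*18**s*s + 18**s*s*log(3) - 18**s + 4*3**s*s**3*uppergamma(s - 1, 6) + 2*3**s*s**2*uppergamma(s - 1, 6))/(6**s*s**2*(2*s + 1))
  Re(s) > -1/2

the shared t-power comes off first: t**(3/2) on [0, 2); t*log(t) on [2, 3); exp(-2*t) on [3, ∞)
linearity at 2, 3 turns ℳ[f](s) into 3 summed integrals
on [0, 2): add ∫ sqrt(t)·t^(s-1) dt
∫ log(t)·t^(s-1) over [2, 3)
piece [3, ∞): integrate exp(-2*t)/t against the kernel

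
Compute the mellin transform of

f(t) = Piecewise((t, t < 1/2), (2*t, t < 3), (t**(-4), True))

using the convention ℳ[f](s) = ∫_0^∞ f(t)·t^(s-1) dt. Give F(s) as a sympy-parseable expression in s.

(970*6**s*s - 3890*6**s - 81*s + 324)/(162*2**s*(s**2 - 3*s - 4))
  -1 < Re(s) < 4

cuts at 1/2, 3: linearity sums the 3 kernel integrals
for t in [0, 1/2): the term is ∫ t·t^(s-1)
∫ over [1/2, 3) of 2*t·t^(s-1) joins the sum
for t in [3, ∞): the term is ∫ t**(-4)·t^(s-1)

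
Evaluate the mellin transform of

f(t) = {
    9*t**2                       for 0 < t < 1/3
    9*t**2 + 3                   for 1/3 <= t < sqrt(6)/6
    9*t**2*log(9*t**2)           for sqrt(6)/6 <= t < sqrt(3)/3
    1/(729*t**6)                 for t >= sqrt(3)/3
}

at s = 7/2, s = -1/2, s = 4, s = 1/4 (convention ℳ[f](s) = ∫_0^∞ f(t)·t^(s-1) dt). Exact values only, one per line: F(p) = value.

undo the common scale on t: t**2 on [0, 1); t**2 + 3 on [1, sqrt(6)/2); t**2*log(t**2) on [sqrt(6)/2, sqrt(3)); …
invert the power substitution to get t on [0, 1); t + 3 on [1, 3/2); t*log(t) on [3/2, 3); …
integrate the 4 segments split at 1/3, sqrt(6)/6, sqrt(3)/3, then add the results
segment 0 to 1/3 holds 9*t**2; add its integral
∫ (9*t**2 + 3)·t^(s-1) over [1/3, sqrt(6)/6)
the [sqrt(6)/6, sqrt(3)/3) slice contributes ∫ 9*t**2*log(9*t**2)·t^(s-1) dt
between sqrt(3)/3 and ∞ the integrand is 1/(729*t**6)·t^(s-1)

F(7/2) = -2998*3**(1/4)/147015 - 2*sqrt(3)/189 - 6**(1/4)*log(3)/132 + 6**(1/4)*log(2)/132 + 347*6**(1/4)/10164 + 2*3**(1/4)*log(3)/33
F(-1/2) = -11*6**(1/4)/3 - 934*3**(1/4)/351 + log(2**(6**(1/4))*3**(-6**(1/4) + 2*3**(1/4))) + 6*sqrt(3)
F(4) = 17/3888 + log(2)/144 + 7*log(3)/144
F(1/4) = -4*3**(3/4) - 244*3**(7/8)/621 + log(2**(6**(7/8)/9)*3**(-6**(7/8)/9 + 4*3**(7/8)/9)) + 179*6**(7/8)/81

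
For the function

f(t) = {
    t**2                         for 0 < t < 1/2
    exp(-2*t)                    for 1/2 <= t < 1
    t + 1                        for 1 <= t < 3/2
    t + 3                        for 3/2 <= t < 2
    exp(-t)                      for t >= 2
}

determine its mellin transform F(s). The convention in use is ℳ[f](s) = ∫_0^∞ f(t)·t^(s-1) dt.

treat the 5 regions marked off by 1/2, 1, 3/2, 2 separately and sum
on [0, 1/2): add ∫ t**2·t^(s-1) dt
∫ exp(-2*t)·t^(s-1) over [1/2, 1)
∫ over [1, 3/2) of (t + 1)·t^(s-1) joins the sum
∫ over [3/2, 2) of (t + 3)·t^(s-1) joins the sum
piece [2, ∞): integrate exp(-t) against the kernel

(20*2**(2*s)*s*(s + 2) + 12*2**(2*s)*(s + 2) + 4*2**s*s*(s + 1)*(s + 2)*uppergamma(s, 2) - 8*2**s*s*(s + 2) - 4*2**s*(s + 2) - 8*3**s*s*(s + 2) - 8*3**s*(s + 2) + 4*s*(s + 1)*(s + 2)*uppergamma(s, 1) - 4*s*(s + 1)*(s + 2)*uppergamma(s, 2) + s*(s + 1))/(4*2**s*s*(s + 1)*(s + 2))
  Re(s) > -2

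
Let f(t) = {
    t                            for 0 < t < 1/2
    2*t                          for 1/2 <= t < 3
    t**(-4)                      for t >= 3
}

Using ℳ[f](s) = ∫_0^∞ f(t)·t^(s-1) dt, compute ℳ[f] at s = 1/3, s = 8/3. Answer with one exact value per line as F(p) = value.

integrate the 3 segments split at 1/2, 3, then add the results
[0, 1/2) adds the kernel integral of t
for t in [1/2, 3): the term is ∫ 2*t·t^(s-1)
for t in [3, ∞): the term is ∫ t**(-4)·t^(s-1)

F(1/3) = 2**(2/3)*(-891 + 10700*6**(1/3))/4752
F(8/3) = 2**(1/3)*(-9 + 3910*6**(2/3))/528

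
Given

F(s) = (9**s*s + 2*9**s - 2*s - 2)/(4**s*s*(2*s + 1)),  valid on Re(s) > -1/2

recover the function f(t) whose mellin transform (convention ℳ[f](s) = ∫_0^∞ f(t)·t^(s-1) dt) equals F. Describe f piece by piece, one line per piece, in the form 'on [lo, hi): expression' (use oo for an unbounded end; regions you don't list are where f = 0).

undo the power substitution: t on [0, 1/2); 2 - t on [1/2, 3/2)
slice at 1/4, transform all 2 pieces, and sum them
over [0, 1/4), the kernel integral of sqrt(t) enters the sum
segment 1/4 to 9/4 holds (2 - sqrt(t)); add its integral

on [0, 1/4): sqrt(t)
on [1/4, 9/4): 2 - sqrt(t)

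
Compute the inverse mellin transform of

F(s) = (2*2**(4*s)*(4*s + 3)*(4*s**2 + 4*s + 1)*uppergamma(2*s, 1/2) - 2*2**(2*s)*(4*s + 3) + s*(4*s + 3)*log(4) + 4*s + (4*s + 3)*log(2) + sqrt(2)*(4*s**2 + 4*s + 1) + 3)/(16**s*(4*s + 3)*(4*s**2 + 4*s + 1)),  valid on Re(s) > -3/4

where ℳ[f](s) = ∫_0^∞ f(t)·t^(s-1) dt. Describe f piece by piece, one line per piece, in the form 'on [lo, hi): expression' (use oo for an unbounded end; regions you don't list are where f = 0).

on [0, 1/16): 2*sqrt(2)*t**(3/4)
on [1/16, 1/4): 2*sqrt(t)*log(2*sqrt(t))
on [1/4, oo): exp(-sqrt(t))

the power substitution comes off first: 2*sqrt(2)*t**(3/2) on [0, 1/4); 2*t*log(2*t) on [1/4, 1/2); exp(-t) on [1/2, ∞)
undo the common scale on t: t**(3/2) on [0, 1/2); t*log(t) on [1/2, 1); exp(-t/2) on [1, ∞)
linearity at 1/16, 1/4 turns ℳ[f](s) into 3 summed integrals
segment 0 to 1/16 holds 2*sqrt(2)*t**(3/4); add its integral
segment 1/16 to 1/4 holds 2*sqrt(t)*log(2*sqrt(t)); add its integral
the [1/4, ∞) slice contributes ∫ exp(-sqrt(t))·t^(s-1) dt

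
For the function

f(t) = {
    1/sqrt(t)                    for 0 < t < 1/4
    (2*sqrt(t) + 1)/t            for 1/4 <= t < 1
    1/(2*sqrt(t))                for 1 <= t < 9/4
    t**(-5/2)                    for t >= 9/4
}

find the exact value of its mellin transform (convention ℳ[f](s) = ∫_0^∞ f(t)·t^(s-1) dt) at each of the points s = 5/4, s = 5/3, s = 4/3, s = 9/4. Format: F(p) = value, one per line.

peel off the shared t-power: sqrt(t) on [0, 1/4); 2*sqrt(t) + 1 on [1/4, 1); sqrt(t)/2 on [1, 9/4); …
the power substitution comes off first: t on [0, 1/2); 2*t + 1 on [1/2, 1); t/2 on [1, 3/2); …
breakpoints 1/4, 1, 9/4: one integral from each of the 4 segments
[0, 1/4) adds the kernel integral of 1/sqrt(t)
over [1/4, 1), the kernel integral of (2*sqrt(t) + 1)/t enters the sum
between 1 and 9/4 the integrand is 1/(2*sqrt(t))·t^(s-1)
∫ over [9/4, ∞) of t**(-5/2)·t^(s-1) joins the sum

F(5/4) = -7*sqrt(2)/3 + 167*sqrt(6)/270 + 6
F(5/3) = 2**(2/3)*(-405 + 629*3**(1/3) + 1170*2**(1/3))/840
F(4/3) = 2**(1/3)*(-2268 + 727*3**(2/3) + 3024*2**(2/3))/1260
F(9/4) = -19*sqrt(2)/140 + 58/35 + 305*sqrt(6)/168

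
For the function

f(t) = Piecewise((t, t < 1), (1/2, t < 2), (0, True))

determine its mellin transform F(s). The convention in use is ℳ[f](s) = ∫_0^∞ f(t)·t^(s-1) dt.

slice at 1, transform all 2 pieces, and sum them
[0, 1) adds the kernel integral of t
∫ 1/2·t^(s-1) over [1, 2)

(2**s*(s + 1) + s - 1)/(2*s*(s + 1))
  Re(s) > -1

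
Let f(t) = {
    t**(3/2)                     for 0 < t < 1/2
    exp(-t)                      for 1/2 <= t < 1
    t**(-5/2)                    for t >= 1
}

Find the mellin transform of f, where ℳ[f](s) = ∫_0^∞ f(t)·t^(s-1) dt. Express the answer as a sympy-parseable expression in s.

f breaks at 1/2, 1 into 3 integrals to sum
between 0 and 1/2 the integrand is t**(3/2)·t^(s-1)
∫ exp(-t)·t^(s-1) over [1/2, 1)
on [1, ∞) integrate f = t**(-5/2) against the kernel

(2*2**s*(2*s - 5)*(2*s + 3)*uppergamma(s, 1/2) - 2*2**s*(2*s - 5)*(2*s + 3)*uppergamma(s, 1) - 4*2**s*(2*s + 3) + sqrt(2)*(2*s - 5))/(2*2**s*(2*s - 5)*(2*s + 3))
  -3/2 < Re(s) < 5/2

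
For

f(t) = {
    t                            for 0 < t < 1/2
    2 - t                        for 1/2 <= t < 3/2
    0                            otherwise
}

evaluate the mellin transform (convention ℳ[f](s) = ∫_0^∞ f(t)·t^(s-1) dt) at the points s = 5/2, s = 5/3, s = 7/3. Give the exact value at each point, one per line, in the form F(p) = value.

F(5/2) = -9*sqrt(2)/140 + 117*sqrt(6)/280
F(5/3) = 3*2**(1/3)*(-22 + 51*3**(2/3))/320
F(7/3) = 3*2**(2/3)*(-26 + 171*3**(1/3))/1120

the 2 pieces separated at 1/2 each add one integral
[0, 1/2) adds the kernel integral of t
for t in [1/2, 3/2): the term is ∫ (2 - t)·t^(s-1)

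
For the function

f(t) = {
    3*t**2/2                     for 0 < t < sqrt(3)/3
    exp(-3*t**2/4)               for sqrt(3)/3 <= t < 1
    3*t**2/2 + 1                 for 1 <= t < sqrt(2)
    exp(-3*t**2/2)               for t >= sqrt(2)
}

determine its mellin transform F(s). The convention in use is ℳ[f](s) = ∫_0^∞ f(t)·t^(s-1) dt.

undo the power substitution: 3*t/2 on [0, 1/3); exp(-3*t/4) on [1/3, 1); 3*t/2 + 1 on [1, 2); …
undo the common scale on t: t on [0, 1/2); exp(-t/2) on [1/2, 3/2); t + 1 on [3/2, 3); …
breakpoints sqrt(3)/3, 1, sqrt(2): one integral from each of the 4 segments
piece [0, sqrt(3)/3): integrate 3*t**2/2 against the kernel
between sqrt(3)/3 and 1 the integrand is exp(-3*t**2/4)·t^(s-1)
over [1, sqrt(2)), the kernel integral of (3*t**2/2 + 1) enters the sum
over [sqrt(2), ∞), the kernel integral of exp(-3*t**2/2) enters the sum

(sqrt(3)/3)**s*(2**(s/2)*s*(s + 2)*uppergamma(s/2, 3) + 2**s*s*(s + 2)*uppergamma(s/2, 1/4) - 2**s*s*(s + 2)*uppergamma(s/2, 3/4) - 5*3**(s/2)*s - 4*3**(s/2) + 8*6**(s/2)*s + 4*6**(s/2) + s)/(2*s*(s + 2))
  Re(s) > -2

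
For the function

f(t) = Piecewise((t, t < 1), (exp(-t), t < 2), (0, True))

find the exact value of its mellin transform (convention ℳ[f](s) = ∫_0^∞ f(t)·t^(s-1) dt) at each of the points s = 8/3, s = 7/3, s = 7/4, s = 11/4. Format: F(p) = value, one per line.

F(8/3) = -uppergamma(8/3, 2) + 3/11 + uppergamma(8/3, 1)
F(7/3) = -uppergamma(7/3, 2) + 3/10 + uppergamma(7/3, 1)
F(7/4) = -uppergamma(7/4, 2) + 4/11 + uppergamma(7/4, 1)
F(11/4) = -uppergamma(11/4, 2) + 4/15 + uppergamma(11/4, 1)

treat the 2 regions marked off by 1 separately and sum
segment 0 to 1 holds t; add its integral
on [1, 2) integrate f = exp(-t) against the kernel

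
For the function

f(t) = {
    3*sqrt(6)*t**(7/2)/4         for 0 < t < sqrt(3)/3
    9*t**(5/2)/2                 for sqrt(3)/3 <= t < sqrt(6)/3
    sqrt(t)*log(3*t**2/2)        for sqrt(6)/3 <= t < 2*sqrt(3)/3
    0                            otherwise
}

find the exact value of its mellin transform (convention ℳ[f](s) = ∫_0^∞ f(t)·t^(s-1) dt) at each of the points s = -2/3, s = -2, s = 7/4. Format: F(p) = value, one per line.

F(-2/3) = 3*3**(1/12)*(-4488*2**(5/6) - 374*2**(5/6)*log(2) - 102 + 11*sqrt(2) + 4590*2**(11/12))/374
F(-2) = 3**(3/4)*(-54 - 3*sqrt(2)*log(2) - sqrt(2) + 62*2**(1/4))/18
F(7/4) = 3**(7/8)*(-15232*2**(1/4) - 3402 + 459*sqrt(2) + 17136*2**(1/4)*log(2) + 21224*2**(1/8))/86751

strip the shared t-power: 3*sqrt(6)*t**3/4 on [0, sqrt(3)/3); 9*t**2/2 on [sqrt(3)/3, sqrt(6)/3); log(3*t**2/2) on [sqrt(6)/3, 2*sqrt(3)/3)
undo the power substitution: 3*sqrt(6)*t**(3/2)/4 on [0, 1/3); 9*t/2 on [1/3, 2/3); log(3*t/2) on [2/3, 4/3)
peel off the common scale on t: t**(3/2) on [0, 1/2); 3*t on [1/2, 1); log(t) on [1, 2)
decompose at sqrt(3)/3, sqrt(6)/3; ℳ[f](s) sums the 3 pieces' integrals
∫ over [0, sqrt(3)/3) of 3*sqrt(6)*t**(7/2)/4·t^(s-1) joins the sum
between sqrt(3)/3 and sqrt(6)/3 the integrand is 9*t**(5/2)/2·t^(s-1)
the [sqrt(6)/3, 2*sqrt(3)/3) slice contributes ∫ sqrt(t)*log(3*t**2/2)·t^(s-1) dt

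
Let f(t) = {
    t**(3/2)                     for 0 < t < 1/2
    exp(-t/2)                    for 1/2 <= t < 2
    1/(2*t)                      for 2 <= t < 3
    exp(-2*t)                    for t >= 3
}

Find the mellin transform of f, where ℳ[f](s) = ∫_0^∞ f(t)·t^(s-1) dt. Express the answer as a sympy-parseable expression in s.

(12*24**s*(s - 1)*(2*s + 3)*uppergamma(s, 1/4) - 12*24**s*(s - 1)*(2*s + 3)*uppergamma(s, 1) - 3*24**s*(2*s + 3) + 2*36**s*(2*s + 3) + 12*6**s*(s - 1)*(2*s + 3)*uppergamma(s, 6) + 6*sqrt(2)*6**s*(s - 1))/(12*12**s*(s - 1)*(2*s + 3))
  Re(s) > -3/2

slice at 1/2, 2, 3, transform all 4 pieces, and sum them
[0, 1/2) adds the kernel integral of t**(3/2)
segment [1/2, 2) carries exp(-t/2); integrate it
between 2 and 3 the integrand is 1/(2*t)·t^(s-1)
[3, ∞) adds the kernel integral of exp(-2*t)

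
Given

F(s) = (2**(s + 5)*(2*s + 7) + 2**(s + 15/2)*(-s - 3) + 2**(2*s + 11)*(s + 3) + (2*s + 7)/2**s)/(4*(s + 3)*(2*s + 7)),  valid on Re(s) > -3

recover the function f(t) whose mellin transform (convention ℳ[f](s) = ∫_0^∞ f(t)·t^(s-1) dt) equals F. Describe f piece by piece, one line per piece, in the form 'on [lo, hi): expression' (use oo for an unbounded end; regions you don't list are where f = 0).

on [0, 1/2): 3*t**3
on [1/2, 2): t**3
on [2, 4): 2*t**(7/2)

treat the 3 regions marked off by 1/2, 2 separately and sum
∫ 3*t**3·t^(s-1) over [0, 1/2)
between 1/2 and 2 the integrand is t**3·t^(s-1)
on [2, 4): add ∫ 2*t**(7/2)·t^(s-1) dt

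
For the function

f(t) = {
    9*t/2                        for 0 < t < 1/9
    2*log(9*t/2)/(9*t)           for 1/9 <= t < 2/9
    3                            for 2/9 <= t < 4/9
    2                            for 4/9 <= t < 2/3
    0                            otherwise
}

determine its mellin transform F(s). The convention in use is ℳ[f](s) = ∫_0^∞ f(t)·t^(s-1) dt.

(2*2**(2*s)*(s + 1)*(s**2 - 2*s + 1) - 2*2**s*s*(s + 1) - 6*2**s*(s + 1)*(s**2 - 2*s + 1) + 4*6**s*(s + 1)*(s**2 - 2*s + 1) + 4*s**2*(s + 1)*log(2) - 4*s*(s + 1)*log(2) + 4*s*(s + 1) + s*(s**2 - 2*s + 1))/(2*9**s*s*(s + 1)*(s**2 - 2*s + 1))
  Re(s) > -1

reversing the common scale on t: 3*t/2 on [0, 1/3); 2*log(3*t/2)/(3*t) on [1/3, 2/3); 3 on [2/3, 4/3); …
reversing the common scale on t: t on [0, 1/2); log(t)/t on [1/2, 1); 3 on [1, 2); …
slice at 1/9, 2/9, 4/9, transform all 4 pieces, and sum them
on [0, 1/9): add ∫ 9*t/2·t^(s-1) dt
segment [1/9, 2/9) carries 2*log(9*t/2)/(9*t); integrate it
∫ 3·t^(s-1) over [2/9, 4/9)
segment [4/9, 2/3) carries 2; integrate it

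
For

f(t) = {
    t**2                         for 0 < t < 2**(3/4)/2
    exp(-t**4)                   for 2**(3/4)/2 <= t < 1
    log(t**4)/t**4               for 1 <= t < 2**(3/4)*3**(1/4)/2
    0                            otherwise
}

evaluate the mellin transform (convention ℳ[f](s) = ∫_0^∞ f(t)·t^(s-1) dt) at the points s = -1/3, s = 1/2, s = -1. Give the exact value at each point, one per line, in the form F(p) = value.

F(-1/3) = -2*2**(1/12)*3**(11/12)*log(3)/39 - 8*2**(1/12)*3**(11/12)/169 - uppergamma(-1/12, 1)/4 + 2*2**(1/12)*3**(11/12)*log(2)/39 + uppergamma(-1/12, 1/2)/4 + 36/169 + 3*2**(7/12)/10
F(1/2) = -16*2**(7/8)*3**(1/8)/147 - 2*2**(7/8)*3**(1/8)*log(3)/21 - uppergamma(1/8, 1)/4 + 2*2**(7/8)*3**(1/8)*log(2)/21 + uppergamma(1/8, 1/2)/4 + 2**(3/8)/5 + 16/49
F(-1) = -2*2**(1/4)*3**(3/4)*log(3)/45 - 8*2**(1/4)*3**(3/4)/225 - uppergamma(-1/4, 1)/4 + 2*2**(1/4)*3**(3/4)*log(2)/45 + uppergamma(-1/4, 1/2)/4 + 4/25 + 2**(3/4)/2

reversing the power substitution: t on [0, sqrt(2)/2); exp(-t**2) on [sqrt(2)/2, 1); log(t**2)/t**2 on [1, sqrt(6)/2)
back out the power substitution: sqrt(t) on [0, 1/2); exp(-t) on [1/2, 1); log(t)/t on [1, 3/2)
the 3 pieces separated at 2**(3/4)/2, 1 each add one integral
∫ over [0, 2**(3/4)/2) of t**2·t^(s-1) joins the sum
segment [2**(3/4)/2, 1) carries exp(-t**4); integrate it
segment 1 to 2**(3/4)*3**(1/4)/2 holds log(t**4)/t**4; add its integral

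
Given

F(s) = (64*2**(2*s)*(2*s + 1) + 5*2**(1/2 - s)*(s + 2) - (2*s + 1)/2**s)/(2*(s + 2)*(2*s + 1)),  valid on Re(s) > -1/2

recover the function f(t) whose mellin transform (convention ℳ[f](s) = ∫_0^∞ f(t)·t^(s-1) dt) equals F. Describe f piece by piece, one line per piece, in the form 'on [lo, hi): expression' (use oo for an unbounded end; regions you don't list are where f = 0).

on [0, 1/2): 5*sqrt(t)/2
on [1/2, 4): 2*t**2

treat the 2 regions marked off by 1/2 separately and sum
between 0 and 1/2 the integrand is 5*sqrt(t)/2·t^(s-1)
the [1/2, 4) slice contributes ∫ 2*t**2·t^(s-1) dt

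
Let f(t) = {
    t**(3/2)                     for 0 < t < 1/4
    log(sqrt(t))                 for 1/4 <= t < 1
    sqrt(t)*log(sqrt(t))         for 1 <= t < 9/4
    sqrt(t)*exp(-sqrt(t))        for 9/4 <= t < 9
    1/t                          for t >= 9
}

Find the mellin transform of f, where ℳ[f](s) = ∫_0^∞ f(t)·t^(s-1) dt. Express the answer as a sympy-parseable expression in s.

(72*2**(2*s)*(s - 1)*(2*s + 1)**2*(2*s + 3)*(4*s - (2*s + 1)**2 + 1)*uppergamma(2*s + 1, 3/2) - 72*2**(2*s)*(s - 1)*(2*s + 1)**2*(2*s + 3)*(4*s - (2*s + 1)**2 + 1)*uppergamma(2*s + 1, 3) + 72*2**(2*s)*(s - 1)*(2*s + 1)**2*(2*s + 3) + 72*2**(2*s)*(s - 1)*(2*s + 3)*(4*s - (2*s + 1)**2 + 1) + 3**(2*s)*(s - 1)*(2*s + 1)*(2*s + 3)*(-108*log(2) + 108*log(3))*(4*s - (2*s + 1)**2 + 1) - 108*3**(2*s)*(s - 1)*(2*s + 3)*(4*s - (2*s + 1)**2 + 1) - 4*6**(2*s)*(2*s + 1)**2*(2*s + 3)*(4*s - (2*s + 1)**2 + 1) - 72*(s - 1)*(2*s + 1)**3*(2*s + 3)*log(2) - 72*(s - 1)*(2*s + 1)**2*(2*s + 3) + 72*(s - 1)*(2*s + 1)**2*(2*s + 3)*log(2) + 9*(s - 1)*(2*s + 1)**2*(4*s - (2*s + 1)**2 + 1))/(36*2**(2*s)*(s - 1)*(2*s + 1)**2*(2*s + 3)*(4*s - (2*s + 1)**2 + 1))
  -3/2 < Re(s) < 1

the shared t-power comes off first: sqrt(t) on [0, 1/4); log(sqrt(t))/t on [1/4, 1); log(sqrt(t))/sqrt(t) on [1, 9/4); …
invert the power substitution to get t on [0, 1/2); log(t)/t**2 on [1/2, 1); log(t)/t on [1, 3/2); …
reversing the shared t-power: t**2 on [0, 1/2); log(t)/t on [1/2, 1); log(t) on [1, 3/2); …
integrate the 5 segments split at 1/4, 1, 9/4, 9, then add the results
∫ t**(3/2)·t^(s-1) over [0, 1/4)
over [1/4, 1), the kernel integral of log(sqrt(t)) enters the sum
the [1, 9/4) slice contributes ∫ sqrt(t)*log(sqrt(t))·t^(s-1) dt
between 9/4 and 9 the integrand is sqrt(t)*exp(-sqrt(t))·t^(s-1)
for t in [9, ∞): the term is ∫ 1/t·t^(s-1)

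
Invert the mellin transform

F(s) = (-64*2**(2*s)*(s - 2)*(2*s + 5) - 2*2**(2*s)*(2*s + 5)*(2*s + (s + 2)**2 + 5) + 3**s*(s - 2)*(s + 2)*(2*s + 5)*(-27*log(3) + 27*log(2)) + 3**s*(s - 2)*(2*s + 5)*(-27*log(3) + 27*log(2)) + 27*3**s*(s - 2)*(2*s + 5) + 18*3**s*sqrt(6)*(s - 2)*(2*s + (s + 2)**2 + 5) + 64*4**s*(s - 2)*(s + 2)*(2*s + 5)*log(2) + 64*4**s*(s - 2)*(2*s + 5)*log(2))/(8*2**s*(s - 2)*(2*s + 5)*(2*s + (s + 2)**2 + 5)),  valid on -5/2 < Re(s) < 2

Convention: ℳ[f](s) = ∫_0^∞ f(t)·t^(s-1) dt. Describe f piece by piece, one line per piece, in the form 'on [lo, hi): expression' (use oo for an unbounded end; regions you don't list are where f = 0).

on [0, 3/2): t**(5/2)
on [3/2, 2): t**3*log(t)
on [2, oo): t**(-2)

strip the shared t-power: sqrt(t) on [0, 3/2); t*log(t) on [3/2, 2); t**(-4) on [2, ∞)
decompose at 3/2, 2; ℳ[f](s) sums the 3 pieces' integrals
on [0, 3/2): add ∫ t**(5/2)·t^(s-1) dt
between 3/2 and 2 the integrand is t**3*log(t)·t^(s-1)
∫ over [2, ∞) of t**(-2)·t^(s-1) joins the sum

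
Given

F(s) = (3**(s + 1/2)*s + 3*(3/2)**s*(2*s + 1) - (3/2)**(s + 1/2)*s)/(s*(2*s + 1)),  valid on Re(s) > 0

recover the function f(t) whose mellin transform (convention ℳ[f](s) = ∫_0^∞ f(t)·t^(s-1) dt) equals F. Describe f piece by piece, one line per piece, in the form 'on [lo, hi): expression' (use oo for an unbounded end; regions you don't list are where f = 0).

on [0, 3/2): 3
on [3/2, 3): sqrt(t)/2

summing 2 kernel integrals split by 3/2 yields ℳ[f](s)
piece [0, 3/2): integrate 3 against the kernel
∫ over [3/2, 3) of sqrt(t)/2·t^(s-1) joins the sum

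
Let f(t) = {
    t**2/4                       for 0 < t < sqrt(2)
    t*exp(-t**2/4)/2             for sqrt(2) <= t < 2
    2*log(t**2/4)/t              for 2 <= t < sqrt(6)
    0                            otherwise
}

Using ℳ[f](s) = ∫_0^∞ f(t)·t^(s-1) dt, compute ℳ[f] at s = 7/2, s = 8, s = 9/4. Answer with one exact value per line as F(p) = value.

F(7/2) = -96*6**(1/4)/25 - 4*sqrt(2)*uppergamma(9/4, 1) + 2*2**(3/4)/11 + log(3**(24*6**(1/4)/5)/2**(24*6**(1/4)/5)) + 64*sqrt(2)/25 + 4*sqrt(2)*uppergamma(9/4, 1/2)
F(8) = -3376*exp(-1) - 840*sqrt(pi)*erfc(1) - 432*sqrt(6)*log(2)/7 - 864*sqrt(6)/49 + 2756/245 + 432*sqrt(6)*log(3)/7 + 840*sqrt(pi)*erfc(sqrt(2)/2) + 1184*sqrt(2)*exp(-1/2)
F(9/4) = -64*6**(5/8)/25 - 2*2**(1/4)*uppergamma(13/8, 1) + 4*2**(1/8)/17 + 2*2**(1/4)*uppergamma(13/8, 1/2) + log(3**(8*6**(5/8)/5)/2**(8*6**(5/8)/5)) + 128*2**(1/4)/25

remove the common scale on t first: t**2 on [0, sqrt(2)/2); t*exp(-t**2) on [sqrt(2)/2, 1); log(t**2)/t on [1, sqrt(6)/2)
reversing the shared t-power: t on [0, sqrt(2)/2); exp(-t**2) on [sqrt(2)/2, 1); log(t**2)/t**2 on [1, sqrt(6)/2)
remove the power substitution first: sqrt(t) on [0, 1/2); exp(-t) on [1/2, 1); log(t)/t on [1, 3/2)
slice at sqrt(2), 2, transform all 3 pieces, and sum them
segment 0 to sqrt(2) holds t**2/4; add its integral
on [sqrt(2), 2) integrate f = t*exp(-t**2/4)/2 against the kernel
on [2, sqrt(6)) integrate f = 2*log(t**2/4)/t against the kernel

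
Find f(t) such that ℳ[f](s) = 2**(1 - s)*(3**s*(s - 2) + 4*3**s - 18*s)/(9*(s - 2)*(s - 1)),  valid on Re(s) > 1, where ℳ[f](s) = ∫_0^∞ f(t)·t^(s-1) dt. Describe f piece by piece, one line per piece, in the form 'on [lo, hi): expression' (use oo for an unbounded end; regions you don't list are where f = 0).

remove the shared t-power first: 1 on [0, 1/2); (2 - t)/t on [1/2, 3/2)
invert the shared t-power to get t on [0, 1/2); 2 - t on [1/2, 3/2)
the 2 pieces separated at 1/2 each add one integral
∫ over [0, 1/2) of 1/t·t^(s-1) joins the sum
over [1/2, 3/2), the kernel integral of (2 - t)/t**2 enters the sum

on [0, 1/2): 1/t
on [1/2, 3/2): (2 - t)/t**2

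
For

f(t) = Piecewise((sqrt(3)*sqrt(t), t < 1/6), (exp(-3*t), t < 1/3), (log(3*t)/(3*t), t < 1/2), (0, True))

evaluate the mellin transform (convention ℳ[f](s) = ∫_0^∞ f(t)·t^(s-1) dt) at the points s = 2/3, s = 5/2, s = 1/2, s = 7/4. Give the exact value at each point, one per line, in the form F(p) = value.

reversing the common scale on t: sqrt(t) on [0, 1/2); exp(-t) on [1/2, 1); log(t)/t on [1, 3/2)
split f at 1/6, 1/3: ℳ[f](s) collects 3 kernel integrals
on [0, 1/6): add ∫ sqrt(3)*sqrt(t)·t^(s-1) dt
over [1/6, 1/3), the kernel integral of exp(-3*t) enters the sum
between 1/3 and 1/2 the integrand is log(3*t)/(3*t)·t^(s-1)

F(2/3) = -3*2**(1/3) + log(2**(2**(1/3))/3**(2**(1/3))) - 3**(1/3)*uppergamma(2/3, 1)/3 + 2**(5/6)*3**(1/3)/14 + 3**(1/3)*uppergamma(2/3, 1/2)/3 + 3*3**(1/3)
F(5/2) = -5*sqrt(3)*exp(-1)/54 - sqrt(2)/27 - sqrt(3)*sqrt(pi)*erfc(1)/36 + sqrt(3)*sqrt(pi)*erfc(sqrt(2)/2)/36 + 35*sqrt(3)/1944 - sqrt(6)*log(2**(72*sqrt(3))/3**(72*sqrt(3)))/3888 + sqrt(6)*exp(-1/2)/27
F(1/2) = -4*sqrt(2)/3 - 2*sqrt(2)*log(3)/3 - sqrt(3)*sqrt(pi)*erfc(1)/3 + sqrt(3)*sqrt(pi)*erfc(sqrt(2)/2)/3 + 2*sqrt(2)*log(2)/3 + 3*sqrt(3)/2
F(7/4) = 6**(1/4)*(-16*3**(3/4) - 9*2**(3/4)*uppergamma(7/4, 1) + sqrt(2) + log(3**(12*3**(3/4))/2**(12*3**(3/4))) + 9*2**(3/4)*uppergamma(7/4, 1/2) + 16*2**(3/4))/162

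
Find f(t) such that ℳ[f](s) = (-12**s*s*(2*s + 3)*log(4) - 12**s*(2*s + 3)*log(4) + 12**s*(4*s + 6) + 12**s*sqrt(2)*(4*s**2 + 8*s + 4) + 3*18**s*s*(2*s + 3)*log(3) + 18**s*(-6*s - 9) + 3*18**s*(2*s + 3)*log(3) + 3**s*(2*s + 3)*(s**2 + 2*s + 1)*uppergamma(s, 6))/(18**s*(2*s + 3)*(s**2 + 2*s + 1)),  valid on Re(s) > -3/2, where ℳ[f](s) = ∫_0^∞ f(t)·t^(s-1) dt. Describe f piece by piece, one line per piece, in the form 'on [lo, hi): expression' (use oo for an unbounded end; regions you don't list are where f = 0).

on [0, 2/3): 3*sqrt(3)*t**(3/2)
on [2/3, 1): 3*t*log(3*t)
on [1, oo): exp(-6*t)

strip the common scale on t: t**(3/2) on [0, 2); t*log(t) on [2, 3); exp(-2*t) on [3, ∞)
treat the 3 regions marked off by 2/3, 1 separately and sum
∫ over [0, 2/3) of 3*sqrt(3)*t**(3/2)·t^(s-1) joins the sum
over [2/3, 1), the kernel integral of 3*t*log(3*t) enters the sum
piece [1, ∞): integrate exp(-6*t) against the kernel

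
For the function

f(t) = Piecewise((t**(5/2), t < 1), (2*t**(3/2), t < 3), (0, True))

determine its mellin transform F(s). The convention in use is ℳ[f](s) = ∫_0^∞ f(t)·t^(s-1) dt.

2*(2*3**(s + 3/2)*(2*s + 5) - 2*s - 7)/((2*s + 3)*(2*s + 5))
  Re(s) > -5/2

reversing the shared t-power: t**(3/2) on [0, 1); 2*sqrt(t) on [1, 3)
treat the 2 regions marked off by 1 separately and sum
on [0, 1): add ∫ t**(5/2)·t^(s-1) dt
for t in [1, 3): the term is ∫ 2*t**(3/2)·t^(s-1)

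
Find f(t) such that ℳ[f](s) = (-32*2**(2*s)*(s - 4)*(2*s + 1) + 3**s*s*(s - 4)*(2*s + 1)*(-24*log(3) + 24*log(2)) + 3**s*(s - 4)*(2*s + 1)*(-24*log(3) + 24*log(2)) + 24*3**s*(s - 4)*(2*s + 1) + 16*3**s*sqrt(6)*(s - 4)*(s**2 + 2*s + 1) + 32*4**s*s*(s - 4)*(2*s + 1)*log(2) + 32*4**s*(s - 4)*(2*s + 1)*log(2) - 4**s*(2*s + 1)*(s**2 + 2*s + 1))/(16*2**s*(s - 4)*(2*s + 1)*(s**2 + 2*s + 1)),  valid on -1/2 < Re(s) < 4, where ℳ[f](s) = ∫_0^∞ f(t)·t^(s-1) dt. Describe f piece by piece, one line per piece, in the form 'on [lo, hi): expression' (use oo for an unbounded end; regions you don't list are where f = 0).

integrate the 3 segments split at 3/2, 2, then add the results
∫ sqrt(t)·t^(s-1) over [0, 3/2)
the [3/2, 2) slice contributes ∫ t*log(t)·t^(s-1) dt
the [2, ∞) slice contributes ∫ t**(-4)·t^(s-1) dt

on [0, 3/2): sqrt(t)
on [3/2, 2): t*log(t)
on [2, oo): t**(-4)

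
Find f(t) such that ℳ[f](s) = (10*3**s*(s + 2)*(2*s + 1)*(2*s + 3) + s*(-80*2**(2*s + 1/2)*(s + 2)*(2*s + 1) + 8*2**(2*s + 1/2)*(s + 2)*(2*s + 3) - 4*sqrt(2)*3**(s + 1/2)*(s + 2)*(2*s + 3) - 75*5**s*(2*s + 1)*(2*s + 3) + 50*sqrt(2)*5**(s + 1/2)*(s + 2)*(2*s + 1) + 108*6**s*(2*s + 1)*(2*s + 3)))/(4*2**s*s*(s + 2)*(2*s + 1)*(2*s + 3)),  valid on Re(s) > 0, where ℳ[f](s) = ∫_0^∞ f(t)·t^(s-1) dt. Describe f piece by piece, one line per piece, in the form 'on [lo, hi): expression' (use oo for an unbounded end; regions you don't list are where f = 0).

on [0, 3/2): 5/2
on [3/2, 2): sqrt(t)
on [2, 5/2): 5*t**(3/2)
on [5/2, 3): 3*t**2

cuts at 3/2, 2, 5/2: linearity sums the 4 kernel integrals
on [0, 3/2): add ∫ 5/2·t^(s-1) dt
segment 3/2 to 2 holds sqrt(t); add its integral
on [2, 5/2): add ∫ 5*t**(3/2)·t^(s-1) dt
on [5/2, 3): add ∫ 3*t**2·t^(s-1) dt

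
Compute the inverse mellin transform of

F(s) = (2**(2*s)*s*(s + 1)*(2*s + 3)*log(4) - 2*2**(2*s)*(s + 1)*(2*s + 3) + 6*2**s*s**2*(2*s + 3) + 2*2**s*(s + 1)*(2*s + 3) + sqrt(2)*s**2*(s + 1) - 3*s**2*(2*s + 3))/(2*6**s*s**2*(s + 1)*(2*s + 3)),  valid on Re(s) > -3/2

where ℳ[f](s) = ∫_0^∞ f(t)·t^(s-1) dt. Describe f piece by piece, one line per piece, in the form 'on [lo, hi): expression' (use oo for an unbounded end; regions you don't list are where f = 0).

on [0, 1/6): 3*sqrt(3)*t**(3/2)
on [1/6, 1/3): 9*t
on [1/3, 2/3): log(3*t)

undo the common scale on t: t**(3/2) on [0, 1/2); 3*t on [1/2, 1); log(t) on [1, 2)
along the cuts 1/6, 1/3, ℳ[f](s) splits into 3 integrals
piece [0, 1/6): integrate 3*sqrt(3)*t**(3/2) against the kernel
segment [1/6, 1/3) carries 9*t; integrate it
segment 1/3 to 2/3 holds log(3*t); add its integral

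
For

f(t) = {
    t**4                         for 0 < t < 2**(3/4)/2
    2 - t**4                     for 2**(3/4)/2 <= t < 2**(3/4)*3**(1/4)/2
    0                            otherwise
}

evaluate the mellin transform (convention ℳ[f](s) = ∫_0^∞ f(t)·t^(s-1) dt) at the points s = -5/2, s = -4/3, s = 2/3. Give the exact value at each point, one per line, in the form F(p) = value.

strip the power substitution: t**2 on [0, sqrt(2)/2); 2 - t**2 on [sqrt(2)/2, sqrt(6)/2)
undo the power substitution: t on [0, 1/2); 2 - t on [1/2, 3/2)
the 2 pieces separated at 2**(3/4)/2 each add one integral
between 0 and 2**(3/4)/2 the integrand is t**4·t^(s-1)
on [2**(3/4)/2, 2**(3/4)*3**(1/4)/2) integrate f = (2 - t**4) against the kernel

F(-5/2) = 2**(5/8)*(22 - 9*3**(3/8))/15
F(-4/3) = 2**(1/3)*(30 - 11*3**(2/3))/16
F(2/3) = 3*2**(5/6)*(-26 + 25*3**(1/6))/56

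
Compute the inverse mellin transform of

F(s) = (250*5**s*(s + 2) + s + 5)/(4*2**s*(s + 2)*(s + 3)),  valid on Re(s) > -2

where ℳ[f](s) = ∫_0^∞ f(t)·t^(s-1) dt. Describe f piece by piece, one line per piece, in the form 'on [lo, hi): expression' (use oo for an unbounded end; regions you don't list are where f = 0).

on [0, 1/2): 3*t**2
on [1/2, 5/2): 4*t**3

integrate the 2 segments split at 1/2, then add the results
for t in [0, 1/2): the term is ∫ 3*t**2·t^(s-1)
segment [1/2, 5/2) carries 4*t**3; integrate it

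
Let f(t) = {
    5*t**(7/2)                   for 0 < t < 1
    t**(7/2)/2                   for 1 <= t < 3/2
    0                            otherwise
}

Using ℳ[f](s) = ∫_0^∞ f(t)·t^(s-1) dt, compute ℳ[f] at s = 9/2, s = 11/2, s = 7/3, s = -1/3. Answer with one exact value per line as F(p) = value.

breakpoints 1: one integral from each of the 2 segments
[0, 1) adds the kernel integral of 5*t**(7/2)
piece [1, 3/2): integrate t**(7/2)/2 against the kernel

F(9/2) = 8865/4096
F(11/2) = 2699/1024
F(7/3) = 27/35 + 729*2**(1/6)*3**(5/6)/2240
F(-1/3) = 81*2**(5/6)*3**(1/6)/304 + 27/19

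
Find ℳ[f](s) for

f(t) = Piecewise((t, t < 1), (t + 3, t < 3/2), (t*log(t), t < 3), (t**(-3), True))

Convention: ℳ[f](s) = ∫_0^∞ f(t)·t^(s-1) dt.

(-162*2**s*s*(s - 3)*(s**2 + 2*s + 1) - 162*2**s*(s - 3)*(s**2 + 2*s + 1) - 81*3**s*s**2*(s - 3)*(s + 1)*log(3) + 81*3**s*s**2*(s - 3)*(s + 1)*log(2) - 81*3**s*s*(s - 3)*(s + 1)*log(3) + 81*3**s*s*(s - 3)*(s + 1)*log(2) + 81*3**s*s*(s - 3)*(s + 1) + 243*3**s*s*(s - 3)*(s**2 + 2*s + 1) + 162*3**s*(s - 3)*(s**2 + 2*s + 1) + 162*6**s*s**2*(s - 3)*(s + 1)*log(3) - 162*6**s*s*(s - 3)*(s + 1) + 162*6**s*s*(s - 3)*(s + 1)*log(3) - 2*6**s*s*(s + 1)*(s**2 + 2*s + 1))/(54*2**s*s*(s - 3)*(s + 1)*(s**2 + 2*s + 1))
  -1 < Re(s) < 3

treat the 4 regions marked off by 1, 3/2, 3 separately and sum
segment [0, 1) carries t; integrate it
the [1, 3/2) slice contributes ∫ (t + 3)·t^(s-1) dt
segment 3/2 to 3 holds t*log(t); add its integral
for t in [3, ∞): the term is ∫ t**(-3)·t^(s-1)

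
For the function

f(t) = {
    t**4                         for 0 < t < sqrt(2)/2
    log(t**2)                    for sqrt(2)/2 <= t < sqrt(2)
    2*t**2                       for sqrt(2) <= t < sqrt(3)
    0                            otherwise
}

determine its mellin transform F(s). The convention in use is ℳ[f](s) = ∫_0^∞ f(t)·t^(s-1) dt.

(sqrt(2)/2)**s*(-16*2**s*s**2*(s + 4) + 4*2**s*s*(s + 2)*(s + 4)*log(2) - 8*2**s*(s + 2)*(s + 4) + 24*6**(s/2)*s**2*(s + 4) + s**2*(s + 2) + 4*s*(s + 2)*(s + 4)*log(2) + 8*(s + 2)*(s + 4))/(4*s**2*(s + 2)*(s + 4))
  Re(s) > -4

strip the power substitution: t**2 on [0, 1/2); log(t) on [1/2, 2); 2*t on [2, 3)
cuts at sqrt(2)/2, sqrt(2): linearity sums the 3 kernel integrals
for t in [0, sqrt(2)/2): the term is ∫ t**4·t^(s-1)
segment [sqrt(2)/2, sqrt(2)) carries log(t**2); integrate it
segment sqrt(2) to sqrt(3) holds 2*t**2; add its integral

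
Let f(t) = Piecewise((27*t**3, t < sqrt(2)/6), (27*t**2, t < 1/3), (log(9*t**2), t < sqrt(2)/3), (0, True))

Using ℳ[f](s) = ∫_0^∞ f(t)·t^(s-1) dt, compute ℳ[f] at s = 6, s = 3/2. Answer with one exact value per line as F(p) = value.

F(6) = -43/839808 + sqrt(2)/209952 + 4*log(2)/2187
F(3/2) = sqrt(3)*(-217*2**(3/4) - 54*2**(1/4) + 168*2**(3/4)*log(2) + 440)/2268

reversing the common scale on t: t**3 on [0, sqrt(2)/2); 3*t**2 on [sqrt(2)/2, 1); log(t**2) on [1, sqrt(2))
remove the power substitution first: t**(3/2) on [0, 1/2); 3*t on [1/2, 1); log(t) on [1, 2)
split f at sqrt(2)/6, 1/3: ℳ[f](s) collects 3 kernel integrals
on [0, sqrt(2)/6) integrate f = 27*t**3 against the kernel
on [sqrt(2)/6, 1/3): add ∫ 27*t**2·t^(s-1) dt
[1/3, sqrt(2)/3) adds the kernel integral of log(9*t**2)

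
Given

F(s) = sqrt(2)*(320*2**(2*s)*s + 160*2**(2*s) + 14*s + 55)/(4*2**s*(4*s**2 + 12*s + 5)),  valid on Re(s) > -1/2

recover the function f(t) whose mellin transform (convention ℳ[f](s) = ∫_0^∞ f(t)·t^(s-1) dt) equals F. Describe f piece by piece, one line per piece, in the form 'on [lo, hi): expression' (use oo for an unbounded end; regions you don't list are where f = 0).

the 2 pieces separated at 1/2 each add one integral
the [0, 1/2) slice contributes ∫ 3*sqrt(t)·t^(s-1) dt
segment [1/2, 2) carries 5*t**(5/2); integrate it

on [0, 1/2): 3*sqrt(t)
on [1/2, 2): 5*t**(5/2)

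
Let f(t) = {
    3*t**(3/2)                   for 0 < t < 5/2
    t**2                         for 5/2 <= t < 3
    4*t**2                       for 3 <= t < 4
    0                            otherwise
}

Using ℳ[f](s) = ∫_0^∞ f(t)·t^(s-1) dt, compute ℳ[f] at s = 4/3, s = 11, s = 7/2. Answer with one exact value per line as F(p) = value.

F(4/3) = -243*3**(1/3)/10 - 75*2**(2/3)*5**(1/3)/32 + 225*2**(1/6)*5**(5/6)/68 + 384*2**(2/3)/5
F(11) = 29296875*sqrt(10)/4096 + 2158620470379/106496
F(7/2) = -1458*sqrt(3)/11 - 3125*sqrt(10)/352 + 544913/352

summing 3 kernel integrals split by 5/2, 3 yields ℳ[f](s)
piece [0, 5/2): integrate 3*t**(3/2) against the kernel
∫ t**2·t^(s-1) over [5/2, 3)
[3, 4) adds the kernel integral of 4*t**2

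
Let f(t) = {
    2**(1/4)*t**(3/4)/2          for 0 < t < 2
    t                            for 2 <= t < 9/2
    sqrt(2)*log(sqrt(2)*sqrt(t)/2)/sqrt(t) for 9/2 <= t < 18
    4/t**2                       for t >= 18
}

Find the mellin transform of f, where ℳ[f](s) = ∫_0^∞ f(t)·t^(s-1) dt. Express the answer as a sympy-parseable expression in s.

(324*2**(2*s)*(2*s - 4)*(2*s + 2)*(4*s**2 - 4*s + 1) - 324*2**(2*s)*(2*s - 4)*(4*s + 3)*(4*s**2 - 4*s + 1) - 216*3**(2*s)*s*(2*s - 4)*(2*s + 2)*(4*s + 3)*log(3) + 216*3**(2*s)*s*(2*s - 4)*(2*s + 2)*(4*s + 3)*log(2) - 108*3**(2*s)*(2*s - 4)*(2*s + 2)*(4*s + 3)*log(2) + 108*3**(2*s)*(2*s - 4)*(2*s + 2)*(4*s + 3) + 108*3**(2*s)*(2*s - 4)*(2*s + 2)*(4*s + 3)*log(3) + 729*3**(2*s)*(2*s - 4)*(4*s + 3)*(4*s**2 - 4*s + 1) + 108*6**(2*s)*s*(2*s - 4)*(2*s + 2)*(4*s + 3)*log(3) - 54*6**(2*s)*(2*s - 4)*(2*s + 2)*(4*s + 3)*log(3) - 54*6**(2*s)*(2*s - 4)*(2*s + 2)*(4*s + 3) - 2*6**(2*s)*(2*s + 2)*(4*s + 3)*(4*s**2 - 4*s + 1))/(81*2**s*(2*s - 4)*(2*s + 2)*(4*s + 3)*(4*s**2 - 4*s + 1))
  -3/4 < Re(s) < 2

reversing the common scale on t: t**(3/4) on [0, 1); 2*t on [1, 9/4); log(sqrt(t))/sqrt(t) on [9/4, 9); …
back out the power substitution: t**(3/2) on [0, 1); 2*t**2 on [1, 3/2); log(t)/t on [3/2, 3); …
decompose at 2, 9/2, 18; ℳ[f](s) sums the 4 pieces' integrals
[0, 2) adds the kernel integral of 2**(1/4)*t**(3/4)/2
[2, 9/2) adds the kernel integral of t
piece [9/2, 18): integrate sqrt(2)*log(sqrt(2)*sqrt(t)/2)/sqrt(t) against the kernel
segment [18, ∞) carries 4/t**2; integrate it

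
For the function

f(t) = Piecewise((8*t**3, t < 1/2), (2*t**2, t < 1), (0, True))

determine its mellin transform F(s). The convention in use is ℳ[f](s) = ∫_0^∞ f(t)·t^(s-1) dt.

(4*2**s*(s + 3) + s + 1)/(2*2**s*(s + 2)*(s + 3))
  Re(s) > -3

remove the common scale on t first: t**3 on [0, 1); t**2/2 on [1, 2)
strip the shared t-power: t on [0, 1); 1/2 on [1, 2)
split f at 1/2: ℳ[f](s) collects 2 kernel integrals
on [0, 1/2): add ∫ 8*t**3·t^(s-1) dt
∫ 2*t**2·t^(s-1) over [1/2, 1)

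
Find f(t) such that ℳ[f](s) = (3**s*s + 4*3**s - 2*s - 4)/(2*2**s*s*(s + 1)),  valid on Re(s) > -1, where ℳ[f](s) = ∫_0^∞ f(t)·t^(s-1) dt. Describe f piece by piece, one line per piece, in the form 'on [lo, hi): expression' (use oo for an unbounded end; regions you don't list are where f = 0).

integrate the 2 segments split at 1/2, then add the results
segment 0 to 1/2 holds t; add its integral
over [1/2, 3/2), the kernel integral of (2 - t) enters the sum

on [0, 1/2): t
on [1/2, 3/2): 2 - t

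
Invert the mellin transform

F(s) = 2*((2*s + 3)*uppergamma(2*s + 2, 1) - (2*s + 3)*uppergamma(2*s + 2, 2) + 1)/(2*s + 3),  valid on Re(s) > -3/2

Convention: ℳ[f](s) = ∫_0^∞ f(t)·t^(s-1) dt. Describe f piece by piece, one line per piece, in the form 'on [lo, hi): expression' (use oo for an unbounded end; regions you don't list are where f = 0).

undo the shared t-power: sqrt(t) on [0, 1); exp(-sqrt(t)) on [1, 4)
remove the power substitution first: t on [0, 1); exp(-t) on [1, 2)
along the cuts 1, ℳ[f](s) splits into 2 integrals
on [0, 1): add ∫ t**(3/2)·t^(s-1) dt
[1, 4) adds the kernel integral of t*exp(-sqrt(t))

on [0, 1): t**(3/2)
on [1, 4): t*exp(-sqrt(t))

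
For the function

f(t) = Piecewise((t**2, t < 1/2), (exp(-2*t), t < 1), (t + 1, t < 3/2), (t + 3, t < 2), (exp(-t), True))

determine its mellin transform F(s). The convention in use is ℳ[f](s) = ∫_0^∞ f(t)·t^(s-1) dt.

(20*2**(2*s)*s*(s + 2) + 12*2**(2*s)*(s + 2) + 4*2**s*s*(s + 1)*(s + 2)*uppergamma(s, 2) - 8*2**s*s*(s + 2) - 4*2**s*(s + 2) - 8*3**s*s*(s + 2) - 8*3**s*(s + 2) + 4*s*(s + 1)*(s + 2)*uppergamma(s, 1) - 4*s*(s + 1)*(s + 2)*uppergamma(s, 2) + s*(s + 1))/(4*2**s*s*(s + 1)*(s + 2))
  Re(s) > -2

decompose at 1/2, 1, 3/2, 2; ℳ[f](s) sums the 5 pieces' integrals
on [0, 1/2): add ∫ t**2·t^(s-1) dt
for t in [1/2, 1): the term is ∫ exp(-2*t)·t^(s-1)
∫ over [1, 3/2) of (t + 1)·t^(s-1) joins the sum
between 3/2 and 2 the integrand is (t + 3)·t^(s-1)
on [2, ∞) integrate f = exp(-t) against the kernel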